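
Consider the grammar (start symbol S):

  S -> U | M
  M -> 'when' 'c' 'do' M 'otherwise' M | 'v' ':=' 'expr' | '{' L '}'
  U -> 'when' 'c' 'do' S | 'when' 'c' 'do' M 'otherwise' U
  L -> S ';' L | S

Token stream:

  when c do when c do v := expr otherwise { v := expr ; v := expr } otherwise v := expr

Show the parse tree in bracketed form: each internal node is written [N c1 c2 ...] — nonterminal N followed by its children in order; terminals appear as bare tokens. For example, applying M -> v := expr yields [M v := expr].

[S [M when c do [M when c do [M v := expr] otherwise [M { [L [S [M v := expr]] ; [L [S [M v := expr]]]] }]] otherwise [M v := expr]]]

S
M
when c do M otherwise M
when c do when c do M otherwise M otherwise M
when c do when c do v := expr otherwise M otherwise M
when c do when c do v := expr otherwise { L } otherwise M
when c do when c do v := expr otherwise { S ; L } otherwise M
when c do when c do v := expr otherwise { M ; L } otherwise M
when c do when c do v := expr otherwise { v := expr ; L } otherwise M
when c do when c do v := expr otherwise { v := expr ; S } otherwise M
when c do when c do v := expr otherwise { v := expr ; M } otherwise M
when c do when c do v := expr otherwise { v := expr ; v := expr } otherwise M
when c do when c do v := expr otherwise { v := expr ; v := expr } otherwise v := expr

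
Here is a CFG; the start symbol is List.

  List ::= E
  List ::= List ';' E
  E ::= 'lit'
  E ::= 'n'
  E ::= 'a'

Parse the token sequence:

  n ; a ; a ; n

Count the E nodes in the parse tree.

[List [List [List [List [E n]] ; [E a]] ; [E a]] ; [E n]]

4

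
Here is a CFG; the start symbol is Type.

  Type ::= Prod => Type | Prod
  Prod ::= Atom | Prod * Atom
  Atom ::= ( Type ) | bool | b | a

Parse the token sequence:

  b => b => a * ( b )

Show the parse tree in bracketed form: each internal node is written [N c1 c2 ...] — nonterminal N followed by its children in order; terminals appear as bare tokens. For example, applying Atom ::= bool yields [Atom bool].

[Type [Prod [Atom b]] => [Type [Prod [Atom b]] => [Type [Prod [Prod [Atom a]] * [Atom ( [Type [Prod [Atom b]]] )]]]]]

Type
Prod => Type
Atom => Type
b => Type
b => Prod => Type
b => Atom => Type
b => b => Type
b => b => Prod
b => b => Prod * Atom
b => b => Atom * Atom
b => b => a * Atom
b => b => a * ( Type )
b => b => a * ( Prod )
b => b => a * ( Atom )
b => b => a * ( b )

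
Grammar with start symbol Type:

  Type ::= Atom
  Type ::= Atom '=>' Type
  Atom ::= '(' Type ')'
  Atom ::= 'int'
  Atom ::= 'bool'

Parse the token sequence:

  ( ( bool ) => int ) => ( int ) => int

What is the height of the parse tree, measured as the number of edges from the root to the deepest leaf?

6

[Type [Atom ( [Type [Atom ( [Type [Atom bool]] )] => [Type [Atom int]]] )] => [Type [Atom ( [Type [Atom int]] )] => [Type [Atom int]]]]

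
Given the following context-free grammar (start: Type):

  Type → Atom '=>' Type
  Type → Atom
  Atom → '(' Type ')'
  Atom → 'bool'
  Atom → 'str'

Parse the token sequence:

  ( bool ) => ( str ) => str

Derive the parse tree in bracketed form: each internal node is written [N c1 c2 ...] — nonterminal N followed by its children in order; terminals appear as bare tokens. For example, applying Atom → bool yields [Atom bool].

[Type [Atom ( [Type [Atom bool]] )] => [Type [Atom ( [Type [Atom str]] )] => [Type [Atom str]]]]

Type
Atom => Type
( Type ) => Type
( Atom ) => Type
( bool ) => Type
( bool ) => Atom => Type
( bool ) => ( Type ) => Type
( bool ) => ( Atom ) => Type
( bool ) => ( str ) => Type
( bool ) => ( str ) => Atom
( bool ) => ( str ) => str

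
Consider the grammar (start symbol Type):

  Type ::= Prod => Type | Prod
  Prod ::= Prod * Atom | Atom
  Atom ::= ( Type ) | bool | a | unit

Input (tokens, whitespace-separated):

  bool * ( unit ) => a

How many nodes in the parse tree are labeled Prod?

[Type [Prod [Prod [Atom bool]] * [Atom ( [Type [Prod [Atom unit]]] )]] => [Type [Prod [Atom a]]]]

4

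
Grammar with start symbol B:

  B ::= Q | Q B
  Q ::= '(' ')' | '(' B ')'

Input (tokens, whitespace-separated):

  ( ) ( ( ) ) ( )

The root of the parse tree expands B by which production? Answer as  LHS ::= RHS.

B ::= Q B

[B [Q ( )] [B [Q ( [B [Q ( )]] )] [B [Q ( )]]]]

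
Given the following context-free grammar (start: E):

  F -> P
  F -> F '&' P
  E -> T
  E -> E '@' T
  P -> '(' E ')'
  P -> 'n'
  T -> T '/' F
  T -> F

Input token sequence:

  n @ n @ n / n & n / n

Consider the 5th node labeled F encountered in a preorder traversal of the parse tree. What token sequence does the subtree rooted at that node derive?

n

[E [E [E [T [F [P n]]]] @ [T [F [P n]]]] @ [T [T [T [F [P n]]] / [F [F [P n]] & [P n]]] / [F [P n]]]]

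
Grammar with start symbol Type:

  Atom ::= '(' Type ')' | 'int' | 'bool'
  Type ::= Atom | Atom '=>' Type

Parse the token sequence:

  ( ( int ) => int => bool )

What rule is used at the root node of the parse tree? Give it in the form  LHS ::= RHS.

Type ::= Atom

[Type [Atom ( [Type [Atom ( [Type [Atom int]] )] => [Type [Atom int] => [Type [Atom bool]]]] )]]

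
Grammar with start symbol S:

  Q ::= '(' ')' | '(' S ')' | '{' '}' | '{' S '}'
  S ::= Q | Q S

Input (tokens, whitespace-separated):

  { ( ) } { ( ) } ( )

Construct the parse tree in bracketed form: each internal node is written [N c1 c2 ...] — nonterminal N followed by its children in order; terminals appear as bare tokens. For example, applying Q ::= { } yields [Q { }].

[S [Q { [S [Q ( )]] }] [S [Q { [S [Q ( )]] }] [S [Q ( )]]]]

S
Q S
{ S } S
{ Q } S
{ ( ) } S
{ ( ) } Q S
{ ( ) } { S } S
{ ( ) } { Q } S
{ ( ) } { ( ) } S
{ ( ) } { ( ) } Q
{ ( ) } { ( ) } ( )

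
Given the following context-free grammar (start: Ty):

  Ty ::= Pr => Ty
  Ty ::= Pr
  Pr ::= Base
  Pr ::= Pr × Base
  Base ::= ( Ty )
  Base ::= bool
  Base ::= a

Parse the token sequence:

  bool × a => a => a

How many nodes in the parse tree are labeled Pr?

4

[Ty [Pr [Pr [Base bool]] × [Base a]] => [Ty [Pr [Base a]] => [Ty [Pr [Base a]]]]]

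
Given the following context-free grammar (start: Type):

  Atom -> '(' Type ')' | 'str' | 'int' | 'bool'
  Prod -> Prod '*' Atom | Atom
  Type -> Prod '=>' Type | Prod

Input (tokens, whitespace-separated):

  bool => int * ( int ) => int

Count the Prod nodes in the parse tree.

5

[Type [Prod [Atom bool]] => [Type [Prod [Prod [Atom int]] * [Atom ( [Type [Prod [Atom int]]] )]] => [Type [Prod [Atom int]]]]]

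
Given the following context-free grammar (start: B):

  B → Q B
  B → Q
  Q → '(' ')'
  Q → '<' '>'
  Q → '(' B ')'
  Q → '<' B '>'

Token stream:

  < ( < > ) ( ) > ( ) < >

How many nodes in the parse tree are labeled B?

6

[B [Q < [B [Q ( [B [Q < >]] )] [B [Q ( )]]] >] [B [Q ( )] [B [Q < >]]]]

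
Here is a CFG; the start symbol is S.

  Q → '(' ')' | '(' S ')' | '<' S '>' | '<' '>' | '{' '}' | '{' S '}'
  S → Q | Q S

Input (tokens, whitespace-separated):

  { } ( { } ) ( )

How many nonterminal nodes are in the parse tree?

8

[S [Q { }] [S [Q ( [S [Q { }]] )] [S [Q ( )]]]]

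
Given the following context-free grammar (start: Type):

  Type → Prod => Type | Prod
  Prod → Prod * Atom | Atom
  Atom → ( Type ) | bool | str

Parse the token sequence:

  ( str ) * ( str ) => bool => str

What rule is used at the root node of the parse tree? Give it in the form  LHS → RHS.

[Type [Prod [Prod [Atom ( [Type [Prod [Atom str]]] )]] * [Atom ( [Type [Prod [Atom str]]] )]] => [Type [Prod [Atom bool]] => [Type [Prod [Atom str]]]]]

Type → Prod => Type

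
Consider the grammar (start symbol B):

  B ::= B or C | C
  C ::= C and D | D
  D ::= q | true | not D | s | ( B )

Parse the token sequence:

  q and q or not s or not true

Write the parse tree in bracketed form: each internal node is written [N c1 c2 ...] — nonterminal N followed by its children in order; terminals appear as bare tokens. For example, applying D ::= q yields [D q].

[B [B [B [C [C [D q]] and [D q]]] or [C [D not [D s]]]] or [C [D not [D true]]]]

B
B or C
B or C or C
C or C or C
C and D or C or C
D and D or C or C
q and D or C or C
q and q or C or C
q and q or D or C
q and q or not D or C
q and q or not s or C
q and q or not s or D
q and q or not s or not D
q and q or not s or not true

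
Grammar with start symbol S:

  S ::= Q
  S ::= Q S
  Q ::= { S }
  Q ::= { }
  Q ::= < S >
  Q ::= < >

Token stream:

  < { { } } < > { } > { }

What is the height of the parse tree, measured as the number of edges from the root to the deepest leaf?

[S [Q < [S [Q { [S [Q { }]] }] [S [Q < >] [S [Q { }]]]] >] [S [Q { }]]]

6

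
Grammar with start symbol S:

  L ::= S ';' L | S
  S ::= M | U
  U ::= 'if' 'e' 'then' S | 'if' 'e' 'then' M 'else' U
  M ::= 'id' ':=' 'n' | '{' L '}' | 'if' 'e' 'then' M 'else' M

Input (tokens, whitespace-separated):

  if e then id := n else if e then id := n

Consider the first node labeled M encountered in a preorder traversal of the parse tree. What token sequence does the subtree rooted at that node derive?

[S [U if e then [M id := n] else [U if e then [S [M id := n]]]]]

id := n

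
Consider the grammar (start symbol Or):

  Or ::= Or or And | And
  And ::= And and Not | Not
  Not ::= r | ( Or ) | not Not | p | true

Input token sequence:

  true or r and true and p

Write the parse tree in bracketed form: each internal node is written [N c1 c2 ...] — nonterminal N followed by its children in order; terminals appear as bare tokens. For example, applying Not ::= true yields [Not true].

Or
Or or And
And or And
Not or And
true or And
true or And and Not
true or And and Not and Not
true or Not and Not and Not
true or r and Not and Not
true or r and true and Not
true or r and true and p

[Or [Or [And [Not true]]] or [And [And [And [Not r]] and [Not true]] and [Not p]]]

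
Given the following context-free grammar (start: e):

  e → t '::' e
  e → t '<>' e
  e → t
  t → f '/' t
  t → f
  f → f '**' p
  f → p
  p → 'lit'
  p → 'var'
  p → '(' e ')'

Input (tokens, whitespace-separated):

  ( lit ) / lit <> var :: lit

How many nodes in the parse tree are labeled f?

5

[e [t [f [p ( [e [t [f [p lit]]]] )]] / [t [f [p lit]]]] <> [e [t [f [p var]]] :: [e [t [f [p lit]]]]]]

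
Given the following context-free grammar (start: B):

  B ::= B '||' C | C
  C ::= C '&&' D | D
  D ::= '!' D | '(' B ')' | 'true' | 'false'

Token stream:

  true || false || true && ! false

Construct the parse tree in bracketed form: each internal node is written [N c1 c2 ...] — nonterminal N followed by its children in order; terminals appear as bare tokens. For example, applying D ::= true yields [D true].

[B [B [B [C [D true]]] || [C [D false]]] || [C [C [D true]] && [D ! [D false]]]]

B
B || C
B || C || C
C || C || C
D || C || C
true || C || C
true || D || C
true || false || C
true || false || C && D
true || false || D && D
true || false || true && D
true || false || true && ! D
true || false || true && ! false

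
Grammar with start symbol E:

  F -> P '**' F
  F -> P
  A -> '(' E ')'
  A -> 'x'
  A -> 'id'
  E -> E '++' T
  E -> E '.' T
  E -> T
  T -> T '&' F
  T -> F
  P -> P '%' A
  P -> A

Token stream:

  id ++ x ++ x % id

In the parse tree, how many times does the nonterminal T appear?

3

[E [E [E [T [F [P [A id]]]]] ++ [T [F [P [A x]]]]] ++ [T [F [P [P [A x]] % [A id]]]]]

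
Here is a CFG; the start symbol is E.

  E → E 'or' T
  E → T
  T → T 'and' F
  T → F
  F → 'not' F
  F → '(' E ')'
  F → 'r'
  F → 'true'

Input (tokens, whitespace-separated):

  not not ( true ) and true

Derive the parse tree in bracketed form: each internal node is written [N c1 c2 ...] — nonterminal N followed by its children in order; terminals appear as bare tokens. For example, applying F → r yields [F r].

[E [T [T [F not [F not [F ( [E [T [F true]]] )]]]] and [F true]]]

E
T
T and F
F and F
not F and F
not not F and F
not not ( E ) and F
not not ( T ) and F
not not ( F ) and F
not not ( true ) and F
not not ( true ) and true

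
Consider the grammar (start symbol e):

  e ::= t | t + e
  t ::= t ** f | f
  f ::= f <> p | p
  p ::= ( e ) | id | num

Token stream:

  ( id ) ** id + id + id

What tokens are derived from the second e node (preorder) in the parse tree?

[e [t [t [f [p ( [e [t [f [p id]]]] )]]] ** [f [p id]]] + [e [t [f [p id]]] + [e [t [f [p id]]]]]]

id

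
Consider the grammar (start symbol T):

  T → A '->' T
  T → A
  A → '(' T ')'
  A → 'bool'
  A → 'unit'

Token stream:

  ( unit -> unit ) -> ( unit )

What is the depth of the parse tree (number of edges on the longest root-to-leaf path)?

5

[T [A ( [T [A unit] -> [T [A unit]]] )] -> [T [A ( [T [A unit]] )]]]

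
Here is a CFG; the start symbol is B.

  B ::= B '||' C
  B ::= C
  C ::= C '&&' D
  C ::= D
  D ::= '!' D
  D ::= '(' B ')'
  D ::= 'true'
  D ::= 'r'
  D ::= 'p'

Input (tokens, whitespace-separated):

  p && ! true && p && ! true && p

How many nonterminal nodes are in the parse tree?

[B [C [C [C [C [C [D p]] && [D ! [D true]]] && [D p]] && [D ! [D true]]] && [D p]]]

13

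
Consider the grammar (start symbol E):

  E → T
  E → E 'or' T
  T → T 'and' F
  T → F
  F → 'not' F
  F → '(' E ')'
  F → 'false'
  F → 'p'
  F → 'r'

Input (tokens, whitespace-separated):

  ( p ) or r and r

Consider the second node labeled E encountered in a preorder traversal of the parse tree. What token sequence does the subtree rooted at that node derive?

[E [E [T [F ( [E [T [F p]]] )]]] or [T [T [F r]] and [F r]]]

( p )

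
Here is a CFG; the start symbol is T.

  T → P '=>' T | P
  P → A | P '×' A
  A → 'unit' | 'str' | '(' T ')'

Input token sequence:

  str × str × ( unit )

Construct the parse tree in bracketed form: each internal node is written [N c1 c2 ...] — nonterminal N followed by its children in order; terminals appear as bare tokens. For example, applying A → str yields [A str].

[T [P [P [P [A str]] × [A str]] × [A ( [T [P [A unit]]] )]]]

T
P
P × A
P × A × A
A × A × A
str × A × A
str × str × A
str × str × ( T )
str × str × ( P )
str × str × ( A )
str × str × ( unit )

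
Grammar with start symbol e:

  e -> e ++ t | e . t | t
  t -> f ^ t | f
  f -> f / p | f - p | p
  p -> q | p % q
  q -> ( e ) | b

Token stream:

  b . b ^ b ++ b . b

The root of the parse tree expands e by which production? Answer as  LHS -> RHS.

[e [e [e [e [t [f [p [q b]]]]] . [t [f [p [q b]]] ^ [t [f [p [q b]]]]]] ++ [t [f [p [q b]]]]] . [t [f [p [q b]]]]]

e -> e . t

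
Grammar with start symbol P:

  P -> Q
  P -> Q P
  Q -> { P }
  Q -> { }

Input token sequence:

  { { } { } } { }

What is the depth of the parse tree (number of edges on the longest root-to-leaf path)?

5

[P [Q { [P [Q { }] [P [Q { }]]] }] [P [Q { }]]]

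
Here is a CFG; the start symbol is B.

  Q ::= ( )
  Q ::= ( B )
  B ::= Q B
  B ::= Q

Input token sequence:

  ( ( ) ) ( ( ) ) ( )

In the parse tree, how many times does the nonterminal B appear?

[B [Q ( [B [Q ( )]] )] [B [Q ( [B [Q ( )]] )] [B [Q ( )]]]]

5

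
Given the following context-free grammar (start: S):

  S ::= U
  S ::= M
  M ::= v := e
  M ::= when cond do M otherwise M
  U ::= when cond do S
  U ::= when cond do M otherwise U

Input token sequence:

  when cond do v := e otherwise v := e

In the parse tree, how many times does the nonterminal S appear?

[S [M when cond do [M v := e] otherwise [M v := e]]]

1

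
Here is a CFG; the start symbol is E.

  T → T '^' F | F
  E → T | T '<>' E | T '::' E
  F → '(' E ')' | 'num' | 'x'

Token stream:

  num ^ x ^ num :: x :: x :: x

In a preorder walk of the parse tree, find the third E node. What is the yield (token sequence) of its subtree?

x :: x

[E [T [T [T [F num]] ^ [F x]] ^ [F num]] :: [E [T [F x]] :: [E [T [F x]] :: [E [T [F x]]]]]]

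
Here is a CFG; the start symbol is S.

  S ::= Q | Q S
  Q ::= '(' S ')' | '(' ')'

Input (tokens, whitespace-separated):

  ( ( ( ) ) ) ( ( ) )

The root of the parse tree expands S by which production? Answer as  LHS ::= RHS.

[S [Q ( [S [Q ( [S [Q ( )]] )]] )] [S [Q ( [S [Q ( )]] )]]]

S ::= Q S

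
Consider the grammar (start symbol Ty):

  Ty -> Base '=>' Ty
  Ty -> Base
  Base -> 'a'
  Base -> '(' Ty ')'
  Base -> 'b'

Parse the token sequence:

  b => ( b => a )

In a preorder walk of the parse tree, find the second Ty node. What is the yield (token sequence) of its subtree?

[Ty [Base b] => [Ty [Base ( [Ty [Base b] => [Ty [Base a]]] )]]]

( b => a )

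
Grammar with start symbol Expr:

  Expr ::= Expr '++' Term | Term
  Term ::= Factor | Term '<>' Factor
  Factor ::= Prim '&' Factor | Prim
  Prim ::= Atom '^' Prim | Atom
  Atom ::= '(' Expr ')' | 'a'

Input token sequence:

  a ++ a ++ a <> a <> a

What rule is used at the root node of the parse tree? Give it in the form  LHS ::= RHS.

[Expr [Expr [Expr [Term [Factor [Prim [Atom a]]]]] ++ [Term [Factor [Prim [Atom a]]]]] ++ [Term [Term [Term [Factor [Prim [Atom a]]]] <> [Factor [Prim [Atom a]]]] <> [Factor [Prim [Atom a]]]]]

Expr ::= Expr '++' Term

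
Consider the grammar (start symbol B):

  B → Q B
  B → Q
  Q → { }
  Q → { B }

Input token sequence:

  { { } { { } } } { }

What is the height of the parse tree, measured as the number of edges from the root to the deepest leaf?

[B [Q { [B [Q { }] [B [Q { [B [Q { }]] }]]] }] [B [Q { }]]]

7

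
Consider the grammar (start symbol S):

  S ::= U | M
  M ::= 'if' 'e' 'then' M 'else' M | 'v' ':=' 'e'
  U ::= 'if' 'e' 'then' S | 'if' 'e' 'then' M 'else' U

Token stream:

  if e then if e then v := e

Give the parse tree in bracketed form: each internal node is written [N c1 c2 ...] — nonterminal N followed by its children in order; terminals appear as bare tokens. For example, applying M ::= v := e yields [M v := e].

S
U
if e then S
if e then U
if e then if e then S
if e then if e then M
if e then if e then v := e

[S [U if e then [S [U if e then [S [M v := e]]]]]]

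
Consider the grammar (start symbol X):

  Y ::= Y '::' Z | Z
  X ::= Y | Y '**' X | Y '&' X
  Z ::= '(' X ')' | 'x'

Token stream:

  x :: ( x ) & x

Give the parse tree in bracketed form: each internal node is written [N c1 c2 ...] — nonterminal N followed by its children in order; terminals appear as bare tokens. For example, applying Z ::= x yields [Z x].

[X [Y [Y [Z x]] :: [Z ( [X [Y [Z x]]] )]] & [X [Y [Z x]]]]

X
Y & X
Y :: Z & X
Z :: Z & X
x :: Z & X
x :: ( X ) & X
x :: ( Y ) & X
x :: ( Z ) & X
x :: ( x ) & X
x :: ( x ) & Y
x :: ( x ) & Z
x :: ( x ) & x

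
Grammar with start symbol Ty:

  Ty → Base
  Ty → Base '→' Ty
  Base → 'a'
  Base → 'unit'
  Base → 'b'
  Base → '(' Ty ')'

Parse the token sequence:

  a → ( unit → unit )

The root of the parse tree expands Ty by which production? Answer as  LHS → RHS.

Ty → Base '→' Ty

[Ty [Base a] → [Ty [Base ( [Ty [Base unit] → [Ty [Base unit]]] )]]]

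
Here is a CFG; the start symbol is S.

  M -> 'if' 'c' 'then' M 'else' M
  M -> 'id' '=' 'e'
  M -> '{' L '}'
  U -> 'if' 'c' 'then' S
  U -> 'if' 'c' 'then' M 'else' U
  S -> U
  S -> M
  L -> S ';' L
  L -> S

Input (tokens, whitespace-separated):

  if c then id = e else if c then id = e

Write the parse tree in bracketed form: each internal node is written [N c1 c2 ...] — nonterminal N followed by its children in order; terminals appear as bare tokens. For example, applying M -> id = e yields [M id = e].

S
U
if c then M else U
if c then id = e else U
if c then id = e else if c then S
if c then id = e else if c then M
if c then id = e else if c then id = e

[S [U if c then [M id = e] else [U if c then [S [M id = e]]]]]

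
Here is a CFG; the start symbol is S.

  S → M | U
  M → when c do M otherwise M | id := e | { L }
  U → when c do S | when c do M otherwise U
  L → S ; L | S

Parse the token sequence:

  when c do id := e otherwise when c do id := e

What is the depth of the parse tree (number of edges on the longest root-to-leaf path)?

[S [U when c do [M id := e] otherwise [U when c do [S [M id := e]]]]]

5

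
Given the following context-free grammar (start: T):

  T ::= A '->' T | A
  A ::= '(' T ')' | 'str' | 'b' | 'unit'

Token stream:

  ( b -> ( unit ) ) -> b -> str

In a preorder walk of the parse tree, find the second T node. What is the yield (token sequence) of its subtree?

b -> ( unit )

[T [A ( [T [A b] -> [T [A ( [T [A unit]] )]]] )] -> [T [A b] -> [T [A str]]]]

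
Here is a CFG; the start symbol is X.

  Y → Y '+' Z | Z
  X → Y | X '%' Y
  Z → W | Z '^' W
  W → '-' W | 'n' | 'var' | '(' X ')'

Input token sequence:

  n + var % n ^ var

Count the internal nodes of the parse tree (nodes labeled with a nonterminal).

13

[X [X [Y [Y [Z [W n]]] + [Z [W var]]]] % [Y [Z [Z [W n]] ^ [W var]]]]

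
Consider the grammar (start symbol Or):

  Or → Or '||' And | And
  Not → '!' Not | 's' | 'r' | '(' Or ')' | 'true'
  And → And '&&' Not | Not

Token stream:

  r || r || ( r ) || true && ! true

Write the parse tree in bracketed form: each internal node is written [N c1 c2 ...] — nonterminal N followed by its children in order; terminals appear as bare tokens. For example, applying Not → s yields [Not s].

Or
Or || And
Or || And || And
Or || And || And || And
And || And || And || And
Not || And || And || And
r || And || And || And
r || Not || And || And
r || r || And || And
r || r || Not || And
r || r || ( Or ) || And
r || r || ( And ) || And
r || r || ( Not ) || And
r || r || ( r ) || And
r || r || ( r ) || And && Not
r || r || ( r ) || Not && Not
r || r || ( r ) || true && Not
r || r || ( r ) || true && ! Not
r || r || ( r ) || true && ! true

[Or [Or [Or [Or [And [Not r]]] || [And [Not r]]] || [And [Not ( [Or [And [Not r]]] )]]] || [And [And [Not true]] && [Not ! [Not true]]]]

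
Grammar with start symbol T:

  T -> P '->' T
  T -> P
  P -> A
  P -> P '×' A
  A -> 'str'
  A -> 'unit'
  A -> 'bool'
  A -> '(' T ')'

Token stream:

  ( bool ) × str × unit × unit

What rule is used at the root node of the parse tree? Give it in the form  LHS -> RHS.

[T [P [P [P [P [A ( [T [P [A bool]]] )]] × [A str]] × [A unit]] × [A unit]]]

T -> P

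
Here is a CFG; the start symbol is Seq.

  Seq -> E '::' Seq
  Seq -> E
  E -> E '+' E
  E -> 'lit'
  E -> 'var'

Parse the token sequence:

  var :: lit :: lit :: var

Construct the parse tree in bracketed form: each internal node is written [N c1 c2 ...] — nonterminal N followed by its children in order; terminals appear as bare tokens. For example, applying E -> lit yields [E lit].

Seq
E :: Seq
var :: Seq
var :: E :: Seq
var :: lit :: Seq
var :: lit :: E :: Seq
var :: lit :: lit :: Seq
var :: lit :: lit :: E
var :: lit :: lit :: var

[Seq [E var] :: [Seq [E lit] :: [Seq [E lit] :: [Seq [E var]]]]]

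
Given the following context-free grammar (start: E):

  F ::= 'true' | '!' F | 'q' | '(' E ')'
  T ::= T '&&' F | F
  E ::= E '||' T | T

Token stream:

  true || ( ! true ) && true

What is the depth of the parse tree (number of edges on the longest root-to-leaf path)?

[E [E [T [F true]]] || [T [T [F ( [E [T [F ! [F true]]]] )]] && [F true]]]

8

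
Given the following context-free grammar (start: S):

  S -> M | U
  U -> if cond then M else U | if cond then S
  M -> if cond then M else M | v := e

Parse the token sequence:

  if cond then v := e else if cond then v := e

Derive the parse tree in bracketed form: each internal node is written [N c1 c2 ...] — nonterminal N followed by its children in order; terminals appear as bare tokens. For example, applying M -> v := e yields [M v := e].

[S [U if cond then [M v := e] else [U if cond then [S [M v := e]]]]]

S
U
if cond then M else U
if cond then v := e else U
if cond then v := e else if cond then S
if cond then v := e else if cond then M
if cond then v := e else if cond then v := e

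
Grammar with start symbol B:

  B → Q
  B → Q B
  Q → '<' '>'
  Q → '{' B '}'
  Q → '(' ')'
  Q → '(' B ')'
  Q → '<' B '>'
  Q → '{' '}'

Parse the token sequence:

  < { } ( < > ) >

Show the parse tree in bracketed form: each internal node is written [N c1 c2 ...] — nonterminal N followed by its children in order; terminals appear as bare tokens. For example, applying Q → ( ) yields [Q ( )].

[B [Q < [B [Q { }] [B [Q ( [B [Q < >]] )]]] >]]

B
Q
< B >
< Q B >
< { } B >
< { } Q >
< { } ( B ) >
< { } ( Q ) >
< { } ( < > ) >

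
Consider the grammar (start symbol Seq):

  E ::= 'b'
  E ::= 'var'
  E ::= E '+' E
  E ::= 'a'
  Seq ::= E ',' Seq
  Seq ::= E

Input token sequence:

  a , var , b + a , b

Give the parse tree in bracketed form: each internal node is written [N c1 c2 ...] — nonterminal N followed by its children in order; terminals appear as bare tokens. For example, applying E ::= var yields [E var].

[Seq [E a] , [Seq [E var] , [Seq [E [E b] + [E a]] , [Seq [E b]]]]]

Seq
E , Seq
a , Seq
a , E , Seq
a , var , Seq
a , var , E , Seq
a , var , E + E , Seq
a , var , b + E , Seq
a , var , b + a , Seq
a , var , b + a , E
a , var , b + a , b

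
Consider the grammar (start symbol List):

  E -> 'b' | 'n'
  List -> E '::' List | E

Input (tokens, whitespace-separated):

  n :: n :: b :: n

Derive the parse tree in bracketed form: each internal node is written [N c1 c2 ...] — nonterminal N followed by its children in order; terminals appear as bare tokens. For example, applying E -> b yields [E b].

[List [E n] :: [List [E n] :: [List [E b] :: [List [E n]]]]]

List
E :: List
n :: List
n :: E :: List
n :: n :: List
n :: n :: E :: List
n :: n :: b :: List
n :: n :: b :: E
n :: n :: b :: n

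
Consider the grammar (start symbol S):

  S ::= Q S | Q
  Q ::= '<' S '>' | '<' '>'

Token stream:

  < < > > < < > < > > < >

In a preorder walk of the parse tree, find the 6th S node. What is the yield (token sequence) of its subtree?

< >

[S [Q < [S [Q < >]] >] [S [Q < [S [Q < >] [S [Q < >]]] >] [S [Q < >]]]]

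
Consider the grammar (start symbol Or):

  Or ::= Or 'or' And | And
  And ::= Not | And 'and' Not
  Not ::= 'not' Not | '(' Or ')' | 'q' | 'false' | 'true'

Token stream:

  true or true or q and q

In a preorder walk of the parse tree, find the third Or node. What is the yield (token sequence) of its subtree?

[Or [Or [Or [And [Not true]]] or [And [Not true]]] or [And [And [Not q]] and [Not q]]]

true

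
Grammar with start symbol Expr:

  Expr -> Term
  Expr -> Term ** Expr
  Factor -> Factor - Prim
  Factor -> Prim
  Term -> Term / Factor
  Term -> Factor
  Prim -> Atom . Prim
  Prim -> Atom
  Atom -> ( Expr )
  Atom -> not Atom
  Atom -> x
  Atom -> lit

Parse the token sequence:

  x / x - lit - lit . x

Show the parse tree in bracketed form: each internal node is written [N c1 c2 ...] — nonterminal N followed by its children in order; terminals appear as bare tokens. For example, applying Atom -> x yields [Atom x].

Expr
Term
Term / Factor
Factor / Factor
Prim / Factor
Atom / Factor
x / Factor
x / Factor - Prim
x / Factor - Prim - Prim
x / Prim - Prim - Prim
x / Atom - Prim - Prim
x / x - Prim - Prim
x / x - Atom - Prim
x / x - lit - Prim
x / x - lit - Atom . Prim
x / x - lit - lit . Prim
x / x - lit - lit . Atom
x / x - lit - lit . x

[Expr [Term [Term [Factor [Prim [Atom x]]]] / [Factor [Factor [Factor [Prim [Atom x]]] - [Prim [Atom lit]]] - [Prim [Atom lit] . [Prim [Atom x]]]]]]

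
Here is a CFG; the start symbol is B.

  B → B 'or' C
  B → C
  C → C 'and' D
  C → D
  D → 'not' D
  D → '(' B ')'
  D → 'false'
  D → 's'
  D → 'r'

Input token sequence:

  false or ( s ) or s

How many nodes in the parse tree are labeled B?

[B [B [B [C [D false]]] or [C [D ( [B [C [D s]]] )]]] or [C [D s]]]

4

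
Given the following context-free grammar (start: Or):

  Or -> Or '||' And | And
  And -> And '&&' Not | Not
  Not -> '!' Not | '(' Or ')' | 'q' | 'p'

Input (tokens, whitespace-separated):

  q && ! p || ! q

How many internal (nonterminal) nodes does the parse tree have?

[Or [Or [And [And [Not q]] && [Not ! [Not p]]]] || [And [Not ! [Not q]]]]

10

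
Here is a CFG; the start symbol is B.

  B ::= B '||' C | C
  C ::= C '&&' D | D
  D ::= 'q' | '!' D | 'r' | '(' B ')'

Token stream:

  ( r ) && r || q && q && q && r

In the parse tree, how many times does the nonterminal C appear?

7

[B [B [C [C [D ( [B [C [D r]]] )]] && [D r]]] || [C [C [C [C [D q]] && [D q]] && [D q]] && [D r]]]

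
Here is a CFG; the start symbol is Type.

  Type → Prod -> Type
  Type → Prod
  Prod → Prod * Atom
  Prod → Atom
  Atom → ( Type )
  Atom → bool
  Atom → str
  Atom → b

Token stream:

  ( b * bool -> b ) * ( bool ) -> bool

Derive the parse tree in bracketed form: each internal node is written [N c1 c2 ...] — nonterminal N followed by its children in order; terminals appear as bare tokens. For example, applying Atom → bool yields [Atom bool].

[Type [Prod [Prod [Atom ( [Type [Prod [Prod [Atom b]] * [Atom bool]] -> [Type [Prod [Atom b]]]] )]] * [Atom ( [Type [Prod [Atom bool]]] )]] -> [Type [Prod [Atom bool]]]]

Type
Prod -> Type
Prod * Atom -> Type
Atom * Atom -> Type
( Type ) * Atom -> Type
( Prod -> Type ) * Atom -> Type
( Prod * Atom -> Type ) * Atom -> Type
( Atom * Atom -> Type ) * Atom -> Type
( b * Atom -> Type ) * Atom -> Type
( b * bool -> Type ) * Atom -> Type
( b * bool -> Prod ) * Atom -> Type
( b * bool -> Atom ) * Atom -> Type
( b * bool -> b ) * Atom -> Type
( b * bool -> b ) * ( Type ) -> Type
( b * bool -> b ) * ( Prod ) -> Type
( b * bool -> b ) * ( Atom ) -> Type
( b * bool -> b ) * ( bool ) -> Type
( b * bool -> b ) * ( bool ) -> Prod
( b * bool -> b ) * ( bool ) -> Atom
( b * bool -> b ) * ( bool ) -> bool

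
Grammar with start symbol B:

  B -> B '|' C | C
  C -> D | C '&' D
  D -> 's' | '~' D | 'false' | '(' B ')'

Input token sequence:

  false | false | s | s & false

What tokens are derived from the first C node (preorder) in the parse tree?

[B [B [B [B [C [D false]]] | [C [D false]]] | [C [D s]]] | [C [C [D s]] & [D false]]]

false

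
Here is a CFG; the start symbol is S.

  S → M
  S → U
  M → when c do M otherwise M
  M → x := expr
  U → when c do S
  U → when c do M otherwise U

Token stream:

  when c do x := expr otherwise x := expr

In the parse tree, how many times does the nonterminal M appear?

[S [M when c do [M x := expr] otherwise [M x := expr]]]

3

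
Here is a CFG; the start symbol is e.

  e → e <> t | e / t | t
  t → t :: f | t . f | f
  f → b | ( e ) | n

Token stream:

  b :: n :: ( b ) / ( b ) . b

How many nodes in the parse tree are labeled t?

7

[e [e [t [t [t [f b]] :: [f n]] :: [f ( [e [t [f b]]] )]]] / [t [t [f ( [e [t [f b]]] )]] . [f b]]]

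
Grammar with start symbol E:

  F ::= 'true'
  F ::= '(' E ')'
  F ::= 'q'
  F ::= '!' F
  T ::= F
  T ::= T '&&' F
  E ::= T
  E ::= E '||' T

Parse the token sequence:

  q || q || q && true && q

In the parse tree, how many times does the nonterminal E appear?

3

[E [E [E [T [F q]]] || [T [F q]]] || [T [T [T [F q]] && [F true]] && [F q]]]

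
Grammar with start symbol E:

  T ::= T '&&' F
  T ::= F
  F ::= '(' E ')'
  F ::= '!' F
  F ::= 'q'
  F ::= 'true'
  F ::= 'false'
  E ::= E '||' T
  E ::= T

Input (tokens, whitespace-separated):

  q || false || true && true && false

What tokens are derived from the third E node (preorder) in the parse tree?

q

[E [E [E [T [F q]]] || [T [F false]]] || [T [T [T [F true]] && [F true]] && [F false]]]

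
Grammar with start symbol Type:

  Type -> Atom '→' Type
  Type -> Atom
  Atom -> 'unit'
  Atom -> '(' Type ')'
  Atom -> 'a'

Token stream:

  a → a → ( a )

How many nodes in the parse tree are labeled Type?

[Type [Atom a] → [Type [Atom a] → [Type [Atom ( [Type [Atom a]] )]]]]

4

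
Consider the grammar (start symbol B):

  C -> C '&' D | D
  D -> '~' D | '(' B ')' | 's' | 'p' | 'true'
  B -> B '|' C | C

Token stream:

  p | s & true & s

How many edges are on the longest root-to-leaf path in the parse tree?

[B [B [C [D p]]] | [C [C [C [D s]] & [D true]] & [D s]]]

5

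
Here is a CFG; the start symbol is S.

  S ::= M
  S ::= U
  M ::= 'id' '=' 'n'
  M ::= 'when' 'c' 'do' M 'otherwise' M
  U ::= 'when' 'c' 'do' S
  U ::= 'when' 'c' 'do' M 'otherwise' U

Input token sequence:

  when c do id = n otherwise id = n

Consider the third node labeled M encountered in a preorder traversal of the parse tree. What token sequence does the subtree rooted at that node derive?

id = n

[S [M when c do [M id = n] otherwise [M id = n]]]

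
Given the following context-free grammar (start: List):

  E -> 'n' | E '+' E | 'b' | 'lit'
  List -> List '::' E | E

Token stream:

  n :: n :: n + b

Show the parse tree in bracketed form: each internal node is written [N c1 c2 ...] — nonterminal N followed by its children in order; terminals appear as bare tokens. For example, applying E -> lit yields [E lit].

List
List :: E
List :: E :: E
E :: E :: E
n :: E :: E
n :: n :: E
n :: n :: E + E
n :: n :: n + E
n :: n :: n + b

[List [List [List [E n]] :: [E n]] :: [E [E n] + [E b]]]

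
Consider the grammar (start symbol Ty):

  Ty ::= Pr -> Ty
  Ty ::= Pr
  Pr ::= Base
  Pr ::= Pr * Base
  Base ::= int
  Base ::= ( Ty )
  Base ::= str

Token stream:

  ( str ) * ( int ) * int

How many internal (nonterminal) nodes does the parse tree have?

13

[Ty [Pr [Pr [Pr [Base ( [Ty [Pr [Base str]]] )]] * [Base ( [Ty [Pr [Base int]]] )]] * [Base int]]]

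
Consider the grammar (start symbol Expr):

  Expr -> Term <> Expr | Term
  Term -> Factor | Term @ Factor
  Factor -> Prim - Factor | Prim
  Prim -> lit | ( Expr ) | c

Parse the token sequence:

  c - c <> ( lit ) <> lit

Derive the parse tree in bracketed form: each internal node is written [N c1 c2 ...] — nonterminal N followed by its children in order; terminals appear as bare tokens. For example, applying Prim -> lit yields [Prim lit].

Expr
Term <> Expr
Factor <> Expr
Prim - Factor <> Expr
c - Factor <> Expr
c - Prim <> Expr
c - c <> Expr
c - c <> Term <> Expr
c - c <> Factor <> Expr
c - c <> Prim <> Expr
c - c <> ( Expr ) <> Expr
c - c <> ( Term ) <> Expr
c - c <> ( Factor ) <> Expr
c - c <> ( Prim ) <> Expr
c - c <> ( lit ) <> Expr
c - c <> ( lit ) <> Term
c - c <> ( lit ) <> Factor
c - c <> ( lit ) <> Prim
c - c <> ( lit ) <> lit

[Expr [Term [Factor [Prim c] - [Factor [Prim c]]]] <> [Expr [Term [Factor [Prim ( [Expr [Term [Factor [Prim lit]]]] )]]] <> [Expr [Term [Factor [Prim lit]]]]]]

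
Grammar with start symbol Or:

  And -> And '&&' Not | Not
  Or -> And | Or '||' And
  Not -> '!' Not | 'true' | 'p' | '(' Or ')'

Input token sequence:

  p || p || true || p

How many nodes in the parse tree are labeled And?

[Or [Or [Or [Or [And [Not p]]] || [And [Not p]]] || [And [Not true]]] || [And [Not p]]]

4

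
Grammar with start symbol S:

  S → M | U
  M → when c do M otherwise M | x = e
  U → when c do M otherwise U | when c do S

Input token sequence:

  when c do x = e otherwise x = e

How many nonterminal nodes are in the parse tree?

[S [M when c do [M x = e] otherwise [M x = e]]]

4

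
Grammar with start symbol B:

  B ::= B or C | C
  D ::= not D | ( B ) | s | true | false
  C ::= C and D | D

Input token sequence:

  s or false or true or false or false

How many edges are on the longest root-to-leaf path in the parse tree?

[B [B [B [B [B [C [D s]]] or [C [D false]]] or [C [D true]]] or [C [D false]]] or [C [D false]]]

7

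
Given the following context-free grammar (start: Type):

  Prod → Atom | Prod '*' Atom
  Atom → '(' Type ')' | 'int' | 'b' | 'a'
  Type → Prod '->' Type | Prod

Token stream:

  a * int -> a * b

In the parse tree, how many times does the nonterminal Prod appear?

[Type [Prod [Prod [Atom a]] * [Atom int]] -> [Type [Prod [Prod [Atom a]] * [Atom b]]]]

4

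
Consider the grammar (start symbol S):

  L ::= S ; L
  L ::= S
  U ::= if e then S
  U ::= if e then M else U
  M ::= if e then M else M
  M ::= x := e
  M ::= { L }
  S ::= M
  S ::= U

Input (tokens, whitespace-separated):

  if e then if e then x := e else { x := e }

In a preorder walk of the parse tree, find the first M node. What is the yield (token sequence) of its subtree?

[S [U if e then [S [M if e then [M x := e] else [M { [L [S [M x := e]]] }]]]]]

if e then x := e else { x := e }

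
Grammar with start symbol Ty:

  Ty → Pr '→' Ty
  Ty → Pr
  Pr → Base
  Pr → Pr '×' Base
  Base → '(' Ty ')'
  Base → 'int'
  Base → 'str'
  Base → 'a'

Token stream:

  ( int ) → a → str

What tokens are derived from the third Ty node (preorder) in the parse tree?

[Ty [Pr [Base ( [Ty [Pr [Base int]]] )]] → [Ty [Pr [Base a]] → [Ty [Pr [Base str]]]]]

a → str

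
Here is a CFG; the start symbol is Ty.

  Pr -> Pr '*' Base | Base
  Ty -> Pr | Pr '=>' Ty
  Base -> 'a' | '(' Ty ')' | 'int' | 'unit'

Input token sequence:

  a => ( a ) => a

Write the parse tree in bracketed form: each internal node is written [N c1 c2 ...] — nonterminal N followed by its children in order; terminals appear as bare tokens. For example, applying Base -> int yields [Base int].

[Ty [Pr [Base a]] => [Ty [Pr [Base ( [Ty [Pr [Base a]]] )]] => [Ty [Pr [Base a]]]]]

Ty
Pr => Ty
Base => Ty
a => Ty
a => Pr => Ty
a => Base => Ty
a => ( Ty ) => Ty
a => ( Pr ) => Ty
a => ( Base ) => Ty
a => ( a ) => Ty
a => ( a ) => Pr
a => ( a ) => Base
a => ( a ) => a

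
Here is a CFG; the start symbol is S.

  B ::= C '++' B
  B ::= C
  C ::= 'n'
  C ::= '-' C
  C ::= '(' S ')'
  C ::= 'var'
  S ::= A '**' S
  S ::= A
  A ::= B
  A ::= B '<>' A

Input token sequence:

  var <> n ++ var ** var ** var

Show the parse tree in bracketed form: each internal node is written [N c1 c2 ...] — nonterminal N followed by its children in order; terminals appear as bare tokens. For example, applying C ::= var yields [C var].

[S [A [B [C var]] <> [A [B [C n] ++ [B [C var]]]]] ** [S [A [B [C var]]] ** [S [A [B [C var]]]]]]

S
A ** S
B <> A ** S
C <> A ** S
var <> A ** S
var <> B ** S
var <> C ++ B ** S
var <> n ++ B ** S
var <> n ++ C ** S
var <> n ++ var ** S
var <> n ++ var ** A ** S
var <> n ++ var ** B ** S
var <> n ++ var ** C ** S
var <> n ++ var ** var ** S
var <> n ++ var ** var ** A
var <> n ++ var ** var ** B
var <> n ++ var ** var ** C
var <> n ++ var ** var ** var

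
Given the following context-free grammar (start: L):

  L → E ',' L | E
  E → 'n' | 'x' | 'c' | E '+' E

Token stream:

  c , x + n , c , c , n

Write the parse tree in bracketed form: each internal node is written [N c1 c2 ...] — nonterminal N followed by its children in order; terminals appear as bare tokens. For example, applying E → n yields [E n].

[L [E c] , [L [E [E x] + [E n]] , [L [E c] , [L [E c] , [L [E n]]]]]]

L
E , L
c , L
c , E , L
c , E + E , L
c , x + E , L
c , x + n , L
c , x + n , E , L
c , x + n , c , L
c , x + n , c , E , L
c , x + n , c , c , L
c , x + n , c , c , E
c , x + n , c , c , n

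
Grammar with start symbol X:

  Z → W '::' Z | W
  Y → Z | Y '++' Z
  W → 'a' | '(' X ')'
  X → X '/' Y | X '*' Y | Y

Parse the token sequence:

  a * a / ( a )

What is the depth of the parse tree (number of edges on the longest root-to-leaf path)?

[X [X [X [Y [Z [W a]]]] * [Y [Z [W a]]]] / [Y [Z [W ( [X [Y [Z [W a]]]] )]]]]

8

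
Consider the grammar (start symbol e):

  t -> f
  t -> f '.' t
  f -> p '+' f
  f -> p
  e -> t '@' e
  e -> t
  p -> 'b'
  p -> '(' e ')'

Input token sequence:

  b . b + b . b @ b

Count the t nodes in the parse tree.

4

[e [t [f [p b]] . [t [f [p b] + [f [p b]]] . [t [f [p b]]]]] @ [e [t [f [p b]]]]]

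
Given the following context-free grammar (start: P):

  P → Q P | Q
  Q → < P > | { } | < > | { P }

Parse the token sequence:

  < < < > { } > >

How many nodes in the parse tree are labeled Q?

[P [Q < [P [Q < [P [Q < >] [P [Q { }]]] >]] >]]

4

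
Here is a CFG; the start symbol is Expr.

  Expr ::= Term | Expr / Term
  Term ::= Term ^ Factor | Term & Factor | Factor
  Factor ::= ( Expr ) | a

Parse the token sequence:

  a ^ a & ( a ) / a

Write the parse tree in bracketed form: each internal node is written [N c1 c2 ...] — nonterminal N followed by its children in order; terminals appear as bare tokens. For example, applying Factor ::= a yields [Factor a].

Expr
Expr / Term
Term / Term
Term & Factor / Term
Term ^ Factor & Factor / Term
Factor ^ Factor & Factor / Term
a ^ Factor & Factor / Term
a ^ a & Factor / Term
a ^ a & ( Expr ) / Term
a ^ a & ( Term ) / Term
a ^ a & ( Factor ) / Term
a ^ a & ( a ) / Term
a ^ a & ( a ) / Factor
a ^ a & ( a ) / a

[Expr [Expr [Term [Term [Term [Factor a]] ^ [Factor a]] & [Factor ( [Expr [Term [Factor a]]] )]]] / [Term [Factor a]]]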